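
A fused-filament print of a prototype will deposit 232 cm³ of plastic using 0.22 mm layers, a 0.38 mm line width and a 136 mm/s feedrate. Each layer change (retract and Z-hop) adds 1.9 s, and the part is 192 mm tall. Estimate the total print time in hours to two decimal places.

6.13 hours

Line area = 0.22 × 0.38 = 0.0836 mm².
Total extruded path = 232000/0.0836 = 2775119.6 mm.
Extrusion time = 2775119.6 / 136, so 20405.3 s.
Layers = ⌈192/0.22⌉ = 873.
Layer-change overhead = 873 × 1.9, so 1658.7 s.
Total = 20405.3 + 1658.7 = 22064 s = 6.13 hours.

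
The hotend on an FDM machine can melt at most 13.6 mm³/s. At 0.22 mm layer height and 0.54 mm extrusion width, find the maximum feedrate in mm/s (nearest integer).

Extrusion cross-section: 0.22 × 0.54 → 0.1188 mm².
v_max = Q/A = 13.6/0.1188 = 114.48 mm/s → 114 mm/s.

114 mm/s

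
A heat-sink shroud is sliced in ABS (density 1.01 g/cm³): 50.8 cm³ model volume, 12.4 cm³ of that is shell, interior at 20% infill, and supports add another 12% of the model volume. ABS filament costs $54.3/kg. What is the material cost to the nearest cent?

$1.44

Infill region = 50.8 − 12.4, so 38.4 cm³.
Infill volume: 0.20 × 38.4 → 7.68 cm³.
Support: 0.12 × 50.8 → 6.096 cm³.
Deposited volume = 12.4 + 7.68 + 6.096 = 26.176 cm³.
Mass = 26.176 × 1.01 = 26.43776 g.
At $54.3/kg: 26.43776/1000 × 54.3 = $1.44.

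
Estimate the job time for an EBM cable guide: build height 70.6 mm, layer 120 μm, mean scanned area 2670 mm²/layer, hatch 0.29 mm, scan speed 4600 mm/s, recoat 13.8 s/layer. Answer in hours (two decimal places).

Layers = ⌈70.6/0.12⌉ = 589.
Scan path per layer = 2670 / 0.29, so 9206.9 mm.
Beam time per layer = 9206.9 / 4600 = 2.0015 s.
Time per layer = 2.0015 + 13.8 = 15.8015 s.
589 layers × 15.8015 s/layer = 9307.0835 s, i.e. 2.59 hours.

2.59 hours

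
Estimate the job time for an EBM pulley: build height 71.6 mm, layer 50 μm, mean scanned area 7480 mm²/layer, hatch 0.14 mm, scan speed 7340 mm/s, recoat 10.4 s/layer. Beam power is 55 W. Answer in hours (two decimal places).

7.03 hours

Layer count = ceil(71.6 / 0.05) = 1432.
Hatch length per layer = 7480 / 0.14 = 53428.6 mm.
Beam time per layer: 53428.6 / 7340 → 7.2791 s.
Layer cycle: 7.2791 + 10.4 → 17.6791 s.
Build time = 1432 × 17.6791 = 25316.4712 s = 7.03 hours.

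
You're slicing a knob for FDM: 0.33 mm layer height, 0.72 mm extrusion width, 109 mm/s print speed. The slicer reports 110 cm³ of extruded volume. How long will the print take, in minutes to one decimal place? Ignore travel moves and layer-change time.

Line area = 0.33 × 0.72, so 0.2376 mm².
Total extruded path = 110000/0.2376 = 462963 mm.
Print-move time = 462963 / 109, so 4247.4 s.
In the requested units: 4247.4 s = 70.8 minutes.

70.8 minutes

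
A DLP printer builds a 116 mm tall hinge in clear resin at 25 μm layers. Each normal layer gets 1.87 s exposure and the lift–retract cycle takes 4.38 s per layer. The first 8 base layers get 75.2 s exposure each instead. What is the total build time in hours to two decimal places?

8.22 hours

Layers = ⌈116/0.025⌉ = 4640.
Bottom layers: 8 × (75.2 + 4.38) → 636.64 s.
Regular layers: 4632 × (1.87 + 4.38) → 28950 s.
Sum: 636.64 + 28950 = 29586.64 s → 8.22 hours.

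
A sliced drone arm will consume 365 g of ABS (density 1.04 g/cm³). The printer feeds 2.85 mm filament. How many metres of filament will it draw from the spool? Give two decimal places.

55.01 m

Extruded volume: 365/1.04 = 350.9615 cm³ (350961.5 mm³).
Filament cross-section = π × (2.85/2)² = 6.3794 mm².
L = V/A = 350961.5/6.3794 = 55014.81 mm → 55.01 m.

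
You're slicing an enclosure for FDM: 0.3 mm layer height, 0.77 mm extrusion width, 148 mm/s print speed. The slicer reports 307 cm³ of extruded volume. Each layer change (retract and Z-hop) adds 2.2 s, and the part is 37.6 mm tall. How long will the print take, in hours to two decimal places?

2.57 hours

Bead cross-section = 0.3 × 0.77 = 0.231 mm².
Path length: 307000 mm³ / 0.231 mm² → 1329004.3 mm.
Extrusion time = 1329004.3 / 148 = 8979.8 s.
Layers = ⌈37.6/0.3⌉ = 126.
Layer-change overhead: 126 × 2.2 → 277.2 s.
Altogether 8979.8 + 277.2 = 9257 s, i.e. 2.57 hours.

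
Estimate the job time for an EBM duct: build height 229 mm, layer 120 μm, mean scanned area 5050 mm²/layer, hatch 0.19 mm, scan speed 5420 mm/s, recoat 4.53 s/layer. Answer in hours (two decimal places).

5.00 hours

Layer count = ceil(229 / 0.12) = 1909.
Scan path per layer: 5050 / 0.19 → 26578.9 mm.
Per-layer scan time = 26578.9 / 5420, so 4.9039 s.
Time per layer = 4.9039 + 4.53, so 9.4339 s.
1909 layers × 9.4339 s/layer = 18009.3151 s, i.e. 5.00 hours.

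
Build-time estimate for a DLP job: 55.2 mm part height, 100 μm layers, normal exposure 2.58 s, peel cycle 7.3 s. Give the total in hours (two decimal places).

1.51 hours

Layer count = ceil(55.2 / 0.1) = 552.
Cycle time = 2.58 + 7.3 = 9.88 s.
Total = 552 × 9.88 = 5453.76 s = 1.51 hours.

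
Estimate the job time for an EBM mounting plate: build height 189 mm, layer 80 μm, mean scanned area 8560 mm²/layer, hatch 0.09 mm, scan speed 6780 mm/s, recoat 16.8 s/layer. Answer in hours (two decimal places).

Layers = ⌈189/0.08⌉ = 2363.
Hatch length per layer = 8560 / 0.09, so 95111.1 mm.
Beam time per layer = 95111.1 / 6780 = 14.0282 s.
Layer cycle: 14.0282 + 16.8 → 30.8282 s.
Total: 2363 × 30.8282 s = 72847.0366 s → 20.24 hours.

20.24 hours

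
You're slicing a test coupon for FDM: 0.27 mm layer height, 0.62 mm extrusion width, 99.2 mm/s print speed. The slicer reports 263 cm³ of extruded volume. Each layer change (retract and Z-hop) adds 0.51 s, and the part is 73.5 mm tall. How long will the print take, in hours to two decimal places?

4.44 hours

Line area = 0.27 × 0.62, so 0.1674 mm².
Total extruded path = 263000/0.1674 = 1571087.2 mm.
Time extruding = 1571087.2 / 99.2 = 15837.6 s.
Layers = ⌈73.5/0.27⌉ = 273.
Z-hop total = 273 × 0.51 = 139.23 s.
Total = 15837.6 + 139.23 = 15976.83 s = 4.44 hours.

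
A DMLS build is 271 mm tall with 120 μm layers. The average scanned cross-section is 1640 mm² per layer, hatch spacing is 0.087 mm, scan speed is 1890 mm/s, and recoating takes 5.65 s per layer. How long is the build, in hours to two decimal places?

Layer count = ceil(271 / 0.12) = 2259.
Scan path per layer = 1640 / 0.087 = 18850.6 mm.
Laser time per layer = 18850.6 / 1890, so 9.9739 s.
Per-layer time = 9.9739 + 5.65, so 15.6239 s.
2259 layers × 15.6239 s/layer = 35294.3901 s, i.e. 9.80 hours.

9.80 hours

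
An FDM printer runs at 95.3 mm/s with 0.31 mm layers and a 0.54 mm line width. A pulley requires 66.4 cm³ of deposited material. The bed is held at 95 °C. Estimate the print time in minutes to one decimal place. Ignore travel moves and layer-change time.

Extrusion cross-section: 0.31 × 0.54 → 0.1674 mm².
Total extruded path = 66400/0.1674 = 396654.7 mm.
Time extruding = 396654.7 / 95.3, so 4162.2 s.
In the requested units: 4162.2 s = 69.4 minutes.

69.4 minutes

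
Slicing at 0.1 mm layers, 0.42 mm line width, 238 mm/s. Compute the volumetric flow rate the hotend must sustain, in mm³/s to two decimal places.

10.00

Extrusion cross-section = 0.1 × 0.42 = 0.042 mm².
Q = v·A = 238 × 0.042 = 10.00 mm³/s.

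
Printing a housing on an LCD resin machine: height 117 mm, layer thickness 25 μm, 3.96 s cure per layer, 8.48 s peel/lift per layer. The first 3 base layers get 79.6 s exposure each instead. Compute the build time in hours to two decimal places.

16.24 hours

Number of layers: 117 / 0.025 → 4680 (rounded up).
Base layers = 3 × (79.6 + 8.48) = 264.24 s.
Regular layers: 4677 × (3.96 + 8.48) → 58181.88 s.
Sum: 264.24 + 58181.88 = 58446.12 s → 16.24 hours.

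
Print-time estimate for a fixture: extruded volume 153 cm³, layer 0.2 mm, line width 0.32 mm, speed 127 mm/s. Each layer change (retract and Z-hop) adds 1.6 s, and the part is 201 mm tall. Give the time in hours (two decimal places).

5.68 hours

Bead cross-section: 0.2 × 0.32 → 0.064 mm².
Path length: 153000 mm³ / 0.064 mm² → 2390625 mm.
Extrusion time = 2390625 / 127 = 18823.8 s.
Layer count = ceil(201 / 0.2) = 1005.
Z-hop total = 1005 × 1.6 = 1608 s.
Altogether 18823.8 + 1608 = 20431.8 s, i.e. 5.68 hours.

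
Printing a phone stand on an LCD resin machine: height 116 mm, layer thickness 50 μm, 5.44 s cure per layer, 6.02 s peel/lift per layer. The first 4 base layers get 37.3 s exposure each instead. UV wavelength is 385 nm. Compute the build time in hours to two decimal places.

7.42 hours

Layers = ⌈116/0.05⌉ = 2320.
Base layers = 4 × (37.3 + 6.02), so 173.28 s.
Remaining layers: 2316 × (5.44 + 6.02) → 26541.36 s.
Total = 173.28 + 26541.36 = 26714.64 s = 7.42 hours.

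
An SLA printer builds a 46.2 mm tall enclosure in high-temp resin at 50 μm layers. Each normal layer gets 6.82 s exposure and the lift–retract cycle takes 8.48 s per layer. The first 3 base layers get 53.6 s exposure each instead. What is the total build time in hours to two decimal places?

3.97 hours

Layers = ⌈46.2/0.05⌉ = 924.
Base layers = 3 × (53.6 + 8.48), so 186.24 s.
Normal layers = 921 × (6.82 + 8.48), so 14091.3 s.
Total = 186.24 + 14091.3 = 14277.54 s = 3.97 hours.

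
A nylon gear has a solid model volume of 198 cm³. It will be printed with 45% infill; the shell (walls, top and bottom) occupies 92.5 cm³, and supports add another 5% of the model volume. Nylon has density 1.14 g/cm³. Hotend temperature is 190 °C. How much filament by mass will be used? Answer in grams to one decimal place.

170.9 g

Volume inside the shell = 198 − 92.5, so 105.5 cm³.
Infill volume = 0.45 × 105.5 = 47.475 cm³.
Support = 0.05 × 198, so 9.9 cm³.
Deposited volume = 92.5 + 47.475 + 9.9 = 149.875 cm³.
Mass: 149.875 × 1.14 → 170.8575 g.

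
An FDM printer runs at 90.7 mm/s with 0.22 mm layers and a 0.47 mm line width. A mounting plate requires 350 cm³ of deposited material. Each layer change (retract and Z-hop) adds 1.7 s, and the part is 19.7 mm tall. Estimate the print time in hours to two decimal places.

Line area = 0.22 × 0.47 = 0.1034 mm².
Path length: 350000 mm³ / 0.1034 mm² → 3384913 mm.
Time extruding = 3384913 / 90.7, so 37319.9 s.
Number of layers: 19.7 / 0.22 → 90 (rounded up).
Z-hop total = 90 × 1.7 = 153 s.
Total = 37319.9 + 153 = 37472.9 s = 10.41 hours.

10.41 hours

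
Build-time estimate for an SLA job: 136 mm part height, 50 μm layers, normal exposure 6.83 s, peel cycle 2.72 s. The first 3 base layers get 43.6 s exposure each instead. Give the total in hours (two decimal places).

7.25 hours

Number of layers: 136 / 0.05 → 2720 (rounded up).
Burn-in layers = 3 × (43.6 + 2.72) = 138.96 s.
Remaining layers = 2717 × (6.83 + 2.72), so 25947.35 s.
Sum: 138.96 + 25947.35 = 26086.31 s → 7.25 hours.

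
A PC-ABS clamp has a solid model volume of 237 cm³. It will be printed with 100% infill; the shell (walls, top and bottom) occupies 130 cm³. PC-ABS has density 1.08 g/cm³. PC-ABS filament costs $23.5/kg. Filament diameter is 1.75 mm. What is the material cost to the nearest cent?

Infill region = 237 − 130 = 107 cm³.
Infill deposited = 1.00 × 107 = 107 cm³.
Total printed volume: 130 + 107 → 237 cm³.
Mass: 237 × 1.08 → 255.96 g.
At $23.5/kg: 255.96/1000 × 23.5 = $6.02.

$6.02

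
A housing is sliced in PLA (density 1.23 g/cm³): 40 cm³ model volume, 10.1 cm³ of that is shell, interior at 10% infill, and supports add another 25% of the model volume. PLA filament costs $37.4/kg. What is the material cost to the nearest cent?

Volume inside the shell = 40 − 10.1, so 29.9 cm³.
Infill volume = 0.10 × 29.9, so 2.99 cm³.
Support = 0.25 × 40, so 10 cm³.
Total extruded = 10.1 + 2.99 + 10, so 23.09 cm³.
Mass: 23.09 × 1.23 → 28.4007 g.
At $37.4/kg: 28.4007/1000 × 37.4 = $1.06.

$1.06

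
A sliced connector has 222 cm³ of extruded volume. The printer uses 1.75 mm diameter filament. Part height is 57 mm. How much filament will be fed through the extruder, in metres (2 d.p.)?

92.30 m

A = π r² = π × 0.875² = 2.4053 mm².
L = 222000 mm³ / 2.4053 mm² = 92296.18 mm, i.e. 92.30 m.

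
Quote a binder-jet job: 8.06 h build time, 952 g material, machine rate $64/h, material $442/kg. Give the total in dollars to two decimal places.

Time charge = 64 × 8.06 = $515.84.
Feedstock cost = 442 × 952/1000, so $420.784.
Job cost: 515.84 + 420.784 = 936.624 ≈ $936.62.

$936.62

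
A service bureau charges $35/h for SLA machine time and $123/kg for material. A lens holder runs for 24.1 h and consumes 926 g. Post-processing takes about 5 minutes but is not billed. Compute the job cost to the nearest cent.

$957.40

Time charge = 35 × 24.1 = $843.50.
Feedstock cost: 123 × 926/1000 → $113.898.
Job cost: 843.50 + 113.898 = 957.398 ≈ $957.40.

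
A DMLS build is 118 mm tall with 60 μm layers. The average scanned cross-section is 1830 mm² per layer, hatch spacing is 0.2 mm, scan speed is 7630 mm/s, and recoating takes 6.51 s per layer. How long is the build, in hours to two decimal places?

4.21 hours

Layers = ⌈118/0.06⌉ = 1967.
Hatch length per layer = 1830 / 0.2 = 9150 mm.
Laser time per layer = 9150 / 7630, so 1.1992 s.
Time per layer = 1.1992 + 6.51, so 7.7092 s.
Build time = 1967 × 7.7092 = 15163.9964 s = 4.21 hours.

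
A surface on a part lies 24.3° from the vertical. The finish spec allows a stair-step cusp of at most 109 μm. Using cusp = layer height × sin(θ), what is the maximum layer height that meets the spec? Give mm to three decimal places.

0.265 mm

Layer height = cusp / sin(24.3°) = 0.109 / 0.4115 = 0.265 mm.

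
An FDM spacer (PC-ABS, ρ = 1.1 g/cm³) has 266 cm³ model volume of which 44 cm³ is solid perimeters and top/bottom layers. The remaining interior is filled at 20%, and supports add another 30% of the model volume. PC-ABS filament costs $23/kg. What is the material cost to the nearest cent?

$4.26

Interior volume = 266 − 44 = 222 cm³.
Infill deposited: 0.20 × 222 → 44.4 cm³.
Support: 0.30 × 266 → 79.8 cm³.
Total printed volume: 44 + 44.4 + 79.8 → 168.2 cm³.
Mass = 168.2 × 1.1, so 185.02 g.
Cost = 185.02 g / 1000 × $23/kg = $4.26.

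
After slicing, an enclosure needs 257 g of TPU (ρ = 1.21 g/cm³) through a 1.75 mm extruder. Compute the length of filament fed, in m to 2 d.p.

88.30 m

Extruded volume: 257/1.21 = 212.3967 cm³ (212396.7 mm³).
A = π r² = π × 0.875² = 2.4053 mm².
Length = 212396.7 / 2.4053 = 88303.62 mm = 88.30 m.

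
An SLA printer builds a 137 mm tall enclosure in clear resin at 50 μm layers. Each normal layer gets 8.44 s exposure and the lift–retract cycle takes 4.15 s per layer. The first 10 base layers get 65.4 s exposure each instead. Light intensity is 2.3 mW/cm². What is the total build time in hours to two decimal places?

9.74 hours

Layer count = ceil(137 / 0.05) = 2740.
Burn-in layers = 10 × (65.4 + 4.15) = 695.5 s.
Regular layers: 2730 × (8.44 + 4.15) → 34370.7 s.
Total = 695.5 + 34370.7 = 35066.2 s = 9.74 hours.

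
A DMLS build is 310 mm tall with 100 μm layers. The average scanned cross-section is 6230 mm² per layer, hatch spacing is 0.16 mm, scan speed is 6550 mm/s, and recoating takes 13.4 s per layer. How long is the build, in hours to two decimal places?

Number of layers: 310 / 0.1 → 3100 (rounded up).
Hatch length per layer = 6230 / 0.16 = 38937.5 mm.
Per-layer scan time: 38937.5 / 6550 → 5.9447 s.
Time per layer: 5.9447 + 13.4 → 19.3447 s.
Total: 3100 × 19.3447 s = 59968.57 s → 16.66 hours.

16.66 hours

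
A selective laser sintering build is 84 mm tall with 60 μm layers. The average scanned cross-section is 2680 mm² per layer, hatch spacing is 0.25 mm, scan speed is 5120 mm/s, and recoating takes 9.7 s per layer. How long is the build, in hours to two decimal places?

4.59 hours

Number of layers: 84 / 0.06 → 1400 (rounded up).
Per-layer scan distance = 2680 / 0.25 = 10720 mm.
Scan time per layer = 10720 / 5120, so 2.0938 s.
Time per layer: 2.0938 + 9.7 → 11.7938 s.
1400 layers × 11.7938 s/layer = 16511.32 s, i.e. 4.59 hours.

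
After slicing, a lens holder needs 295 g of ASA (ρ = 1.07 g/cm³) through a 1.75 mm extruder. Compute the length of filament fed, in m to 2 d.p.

Volume = 295 g / 1.07 g·cm⁻³ = 275.7009 cm³ = 275700.9 mm³.
A = π r² = π × 0.875² = 2.4053 mm².
L = V/A = 275700.9/2.4053 = 114622.25 mm → 114.62 m.

114.62 m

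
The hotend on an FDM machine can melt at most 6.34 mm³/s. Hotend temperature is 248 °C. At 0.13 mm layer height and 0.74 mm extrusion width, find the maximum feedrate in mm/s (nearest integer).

Extrusion cross-section = 0.13 × 0.74, so 0.0962 mm².
v_max = Q/A = 6.34/0.0962 = 65.90 mm/s → 66 mm/s.

66 mm/s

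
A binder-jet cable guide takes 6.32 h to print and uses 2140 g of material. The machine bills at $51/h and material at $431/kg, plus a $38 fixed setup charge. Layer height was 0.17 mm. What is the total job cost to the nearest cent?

$1282.66

Time charge: 51 × 6.32 → $322.32.
Material cost: 431 × 2140/1000 → $922.34.
Total = 322.32 + 922.34 + 38 = $1282.66.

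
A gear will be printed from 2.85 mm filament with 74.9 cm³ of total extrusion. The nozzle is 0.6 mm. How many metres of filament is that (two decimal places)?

11.74 m

Cross-section of 2.85 mm filament: π·(2.85/2)² = 6.3794 mm².
L = 74900 mm³ / 6.3794 mm² = 11740.92 mm, i.e. 11.74 m.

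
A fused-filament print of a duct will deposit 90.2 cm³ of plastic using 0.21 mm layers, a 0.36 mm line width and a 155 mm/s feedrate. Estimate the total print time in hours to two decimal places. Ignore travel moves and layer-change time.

Line area: 0.21 × 0.36 → 0.0756 mm².
Total extruded path = 90200/0.0756 = 1193121.7 mm.
Print-move time = 1193121.7 / 155, so 7697.6 s.
That's 7697.6 s → 2.14 hours.

2.14 hours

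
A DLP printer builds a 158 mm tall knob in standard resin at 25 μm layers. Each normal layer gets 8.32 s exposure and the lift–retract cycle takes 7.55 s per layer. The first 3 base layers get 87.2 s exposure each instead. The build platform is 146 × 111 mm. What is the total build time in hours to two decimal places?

Number of layers: 158 / 0.025 → 6320 (rounded up).
Burn-in layers = 3 × (87.2 + 7.55), so 284.25 s.
Regular layers = 6317 × (8.32 + 7.55), so 100250.79 s.
Total = 284.25 + 100250.79 = 100535.04 s = 27.93 hours.

27.93 hours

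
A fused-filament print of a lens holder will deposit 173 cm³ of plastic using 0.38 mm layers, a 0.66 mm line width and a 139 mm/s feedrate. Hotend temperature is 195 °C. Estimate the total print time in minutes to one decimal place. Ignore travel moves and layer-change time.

Line area = 0.38 × 0.66 = 0.2508 mm².
Toolpath length = 173 cm³ / 0.2508 mm² = 173000 / 0.2508 = 689792.7 mm.
Print-move time: 689792.7 / 139 → 4962.5 s.
Converting: 4962.5 s = 82.7 minutes.

82.7 minutes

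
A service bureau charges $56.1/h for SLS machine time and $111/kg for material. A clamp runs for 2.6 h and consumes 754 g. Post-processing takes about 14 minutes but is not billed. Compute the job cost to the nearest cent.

$229.55

Time charge: 56.1 × 2.6 → $145.86.
Material charge = 111 × 754/1000, so $83.694.
Job cost: 145.86 + 83.694 = 229.554 ≈ $229.55.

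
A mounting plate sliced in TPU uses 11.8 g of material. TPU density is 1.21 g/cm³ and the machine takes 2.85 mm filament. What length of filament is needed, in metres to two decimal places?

1.53 m

Extruded volume: 11.8/1.21 = 9.7521 cm³ (9752.1 mm³).
Cross-section of 2.85 mm filament: π·(2.85/2)² = 6.3794 mm².
Length = 9752.1 / 6.3794 = 1528.69 mm = 1.53 m.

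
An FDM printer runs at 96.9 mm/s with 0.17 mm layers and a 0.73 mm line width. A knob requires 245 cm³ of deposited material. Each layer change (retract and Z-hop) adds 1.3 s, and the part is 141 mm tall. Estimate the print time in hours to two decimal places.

Extrusion cross-section = 0.17 × 0.73 = 0.1241 mm².
Toolpath length = 245 cm³ / 0.1241 mm² = 245000 / 0.1241 = 1974214.3 mm.
Print-move time = 1974214.3 / 96.9 = 20373.7 s.
Number of layers: 141 / 0.17 → 830 (rounded up).
Z-hop total = 830 × 1.3 = 1079 s.
Altogether 20373.7 + 1079 = 21452.7 s, i.e. 5.96 hours.

5.96 hours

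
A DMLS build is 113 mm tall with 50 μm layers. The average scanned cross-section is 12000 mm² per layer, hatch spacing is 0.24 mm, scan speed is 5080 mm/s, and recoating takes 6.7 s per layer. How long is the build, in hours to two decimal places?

10.39 hours

Layer count = ceil(113 / 0.05) = 2260.
Scan path per layer = 12000 / 0.24 = 50000 mm.
Laser time per layer = 50000 / 5080, so 9.8425 s.
Layer cycle: 9.8425 + 6.7 → 16.5425 s.
2260 layers × 16.5425 s/layer = 37386.05 s, i.e. 10.39 hours.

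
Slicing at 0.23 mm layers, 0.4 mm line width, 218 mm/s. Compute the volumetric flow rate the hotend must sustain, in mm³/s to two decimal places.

20.06

Bead cross-section: 0.23 × 0.4 → 0.092 mm².
Volumetric flow = 218 × 0.092 = 20.06 mm³/s.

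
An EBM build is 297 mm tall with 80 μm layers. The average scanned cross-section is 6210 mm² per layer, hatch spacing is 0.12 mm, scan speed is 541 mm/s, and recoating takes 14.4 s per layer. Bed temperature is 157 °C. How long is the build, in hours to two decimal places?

Number of layers: 297 / 0.08 → 3713 (rounded up).
Per-layer scan distance: 6210 / 0.12 → 51750 mm.
Per-layer scan time = 51750 / 541, so 95.6562 s.
Per-layer time: 95.6562 + 14.4 → 110.0562 s.
Total: 3713 × 110.0562 s = 408638.6706 s → 113.51 hours.

113.51 hours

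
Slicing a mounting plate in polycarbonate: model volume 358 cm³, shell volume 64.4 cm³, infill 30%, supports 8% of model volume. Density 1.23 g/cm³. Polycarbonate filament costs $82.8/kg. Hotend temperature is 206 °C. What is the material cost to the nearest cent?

$18.45

Interior volume = 358 − 64.4 = 293.6 cm³.
Deposited infill = 0.30 × 293.6 = 88.08 cm³.
Support = 0.08 × 358 = 28.64 cm³.
Total extruded: 64.4 + 88.08 + 28.64 → 181.12 cm³.
Mass = 181.12 × 1.23, so 222.7776 g.
Cost = 222.7776 g / 1000 × $82.8/kg = $18.45.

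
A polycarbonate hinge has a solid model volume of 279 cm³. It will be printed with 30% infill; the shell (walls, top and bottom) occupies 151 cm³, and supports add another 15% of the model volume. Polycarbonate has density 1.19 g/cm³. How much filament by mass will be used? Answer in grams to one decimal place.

275.2 g

Volume inside the shell: 279 − 151 → 128 cm³.
Infill volume = 0.30 × 128 = 38.4 cm³.
Support = 0.15 × 279 = 41.85 cm³.
Deposited volume: 151 + 38.4 + 41.85 → 231.25 cm³.
Mass = 231.25 × 1.19, so 275.1875 g.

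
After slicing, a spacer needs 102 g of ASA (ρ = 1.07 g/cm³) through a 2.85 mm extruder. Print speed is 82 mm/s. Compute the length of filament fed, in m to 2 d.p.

Volume = 102 g / 1.07 g·cm⁻³ = 95.3271 cm³ = 95327.1 mm³.
Filament cross-section = π × (2.85/2)² = 6.3794 mm².
L = V/A = 95327.1/6.3794 = 14942.96 mm → 14.94 m.

14.94 m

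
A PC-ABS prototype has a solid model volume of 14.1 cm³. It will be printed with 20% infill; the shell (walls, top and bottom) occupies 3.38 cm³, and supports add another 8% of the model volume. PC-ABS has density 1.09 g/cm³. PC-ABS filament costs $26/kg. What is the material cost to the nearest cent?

$0.19

Volume inside the shell = 14.1 − 3.38, so 10.72 cm³.
Infill deposited: 0.20 × 10.72 → 2.144 cm³.
Support: 0.08 × 14.1 → 1.128 cm³.
Total printed volume = 3.38 + 2.144 + 1.128 = 6.652 cm³.
Mass = 6.652 × 1.09 = 7.25068 g.
At $26/kg: 7.25068/1000 × 26 = $0.19.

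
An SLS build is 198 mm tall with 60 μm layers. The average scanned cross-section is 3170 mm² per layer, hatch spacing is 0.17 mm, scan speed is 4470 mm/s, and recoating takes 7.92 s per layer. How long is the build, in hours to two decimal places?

Number of layers: 198 / 0.06 → 3300 (rounded up).
Per-layer scan distance = 3170 / 0.17 = 18647.1 mm.
Scan time per layer = 18647.1 / 4470, so 4.1716 s.
Time per layer = 4.1716 + 7.92, so 12.0916 s.
3300 layers × 12.0916 s/layer = 39902.28 s, i.e. 11.08 hours.

11.08 hours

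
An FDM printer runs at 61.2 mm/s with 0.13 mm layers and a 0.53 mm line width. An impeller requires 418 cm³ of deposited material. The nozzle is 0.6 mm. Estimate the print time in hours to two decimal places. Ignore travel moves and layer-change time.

Extrusion cross-section: 0.13 × 0.53 → 0.0689 mm².
Path length: 418000 mm³ / 0.0689 mm² → 6066763.4 mm.
Time extruding = 6066763.4 / 61.2 = 99130.1 s.
In the requested units: 99130.1 s = 27.54 hours.

27.54 hours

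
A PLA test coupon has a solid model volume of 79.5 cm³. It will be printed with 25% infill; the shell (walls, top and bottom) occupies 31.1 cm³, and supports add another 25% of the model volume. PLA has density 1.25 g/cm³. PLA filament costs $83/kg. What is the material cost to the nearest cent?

$6.54

Volume inside the shell = 79.5 − 31.1, so 48.4 cm³.
Infill deposited: 0.25 × 48.4 → 12.1 cm³.
Support = 0.25 × 79.5 = 19.875 cm³.
Total printed volume: 31.1 + 12.1 + 19.875 → 63.075 cm³.
Mass = 63.075 × 1.25, so 78.84375 g.
At $83/kg: 78.84375/1000 × 83 = $6.54.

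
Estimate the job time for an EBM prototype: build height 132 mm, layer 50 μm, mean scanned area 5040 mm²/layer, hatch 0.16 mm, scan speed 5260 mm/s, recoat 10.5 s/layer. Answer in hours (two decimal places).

12.09 hours

Number of layers: 132 / 0.05 → 2640 (rounded up).
Hatch length per layer = 5040 / 0.16 = 31500 mm.
Scan time per layer: 31500 / 5260 → 5.9886 s.
Per-layer time = 5.9886 + 10.5, so 16.4886 s.
Build time = 2640 × 16.4886 = 43529.904 s = 12.09 hours.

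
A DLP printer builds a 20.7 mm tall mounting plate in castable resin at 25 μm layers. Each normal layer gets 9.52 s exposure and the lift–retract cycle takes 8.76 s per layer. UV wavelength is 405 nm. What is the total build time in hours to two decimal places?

4.20 hours

Number of layers: 20.7 / 0.025 → 828 (rounded up).
Per-layer time: 9.52 + 8.76 → 18.28 s.
Build time: 828 × 18.28 s = 15135.84 s, i.e. 4.20 hours.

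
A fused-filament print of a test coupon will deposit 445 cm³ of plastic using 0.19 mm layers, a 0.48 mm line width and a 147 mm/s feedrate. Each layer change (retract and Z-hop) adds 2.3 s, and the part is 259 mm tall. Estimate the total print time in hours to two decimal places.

Extrusion cross-section: 0.19 × 0.48 → 0.0912 mm².
Total extruded path = 445000/0.0912 = 4879386 mm.
Print-move time = 4879386 / 147 = 33193.1 s.
Number of layers: 259 / 0.19 → 1364 (rounded up).
Non-print overhead: 1364 × 2.3 → 3137.2 s.
Total = 33193.1 + 3137.2 = 36330.3 s = 10.09 hours.

10.09 hours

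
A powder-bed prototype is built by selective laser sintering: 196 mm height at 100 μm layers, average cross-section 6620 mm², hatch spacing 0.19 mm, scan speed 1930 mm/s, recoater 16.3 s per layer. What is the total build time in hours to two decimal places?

Layer count = ceil(196 / 0.1) = 1960.
Per-layer scan distance = 6620 / 0.19 = 34842.1 mm.
Per-layer scan time = 34842.1 / 1930, so 18.0529 s.
Time per layer = 18.0529 + 16.3 = 34.3529 s.
1960 layers × 34.3529 s/layer = 67331.684 s, i.e. 18.70 hours.

18.70 hours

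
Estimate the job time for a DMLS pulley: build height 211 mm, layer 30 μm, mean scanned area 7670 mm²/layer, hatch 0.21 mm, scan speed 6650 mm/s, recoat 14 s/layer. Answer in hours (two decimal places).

Number of layers: 211 / 0.03 → 7034 (rounded up).
Hatch length per layer = 7670 / 0.21, so 36523.8 mm.
Scan time per layer: 36523.8 / 6650 → 5.4923 s.
Time per layer = 5.4923 + 14 = 19.4923 s.
Total: 7034 × 19.4923 s = 137108.8382 s → 38.09 hours.

38.09 hours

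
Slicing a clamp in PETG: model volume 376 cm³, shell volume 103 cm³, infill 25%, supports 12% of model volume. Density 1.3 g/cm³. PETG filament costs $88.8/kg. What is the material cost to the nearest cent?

$24.98

Infill region = 376 − 103 = 273 cm³.
Infill deposited = 0.25 × 273 = 68.25 cm³.
Support = 0.12 × 376, so 45.12 cm³.
Deposited volume: 103 + 68.25 + 45.12 → 216.37 cm³.
Mass = 216.37 × 1.3 = 281.281 g.
Cost = 281.281 g / 1000 × $88.8/kg = $24.98.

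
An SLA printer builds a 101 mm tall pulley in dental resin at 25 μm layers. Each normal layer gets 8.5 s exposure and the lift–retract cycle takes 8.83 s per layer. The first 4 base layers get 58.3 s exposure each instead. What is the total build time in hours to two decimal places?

19.50 hours

Number of layers: 101 / 0.025 → 4040 (rounded up).
Base layers: 4 × (58.3 + 8.83) → 268.52 s.
Normal layers = 4036 × (8.5 + 8.83) = 69943.88 s.
Total = 268.52 + 69943.88 = 70212.4 s = 19.50 hours.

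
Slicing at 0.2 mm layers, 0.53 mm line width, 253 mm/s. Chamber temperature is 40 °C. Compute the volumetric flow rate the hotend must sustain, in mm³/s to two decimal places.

26.82

Bead cross-section = 0.2 × 0.53 = 0.106 mm².
Volumetric flow = 253 × 0.106 = 26.82 mm³/s.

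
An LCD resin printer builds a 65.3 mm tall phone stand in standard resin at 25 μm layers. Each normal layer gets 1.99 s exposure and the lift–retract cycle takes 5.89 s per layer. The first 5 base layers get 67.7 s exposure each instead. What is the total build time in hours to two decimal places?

Number of layers: 65.3 / 0.025 → 2612 (rounded up).
Burn-in layers = 5 × (67.7 + 5.89), so 367.95 s.
Remaining layers = 2607 × (1.99 + 5.89), so 20543.16 s.
Total = 367.95 + 20543.16 = 20911.11 s = 5.81 hours.

5.81 hours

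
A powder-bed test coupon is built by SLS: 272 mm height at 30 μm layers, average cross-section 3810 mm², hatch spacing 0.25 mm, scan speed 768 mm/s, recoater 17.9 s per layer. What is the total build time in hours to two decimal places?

95.06 hours

Number of layers: 272 / 0.03 → 9067 (rounded up).
Scan path per layer = 3810 / 0.25, so 15240 mm.
Scan time per layer: 15240 / 768 → 19.8438 s.
Time per layer: 19.8438 + 17.9 → 37.7438 s.
9067 layers × 37.7438 s/layer = 342223.0346 s, i.e. 95.06 hours.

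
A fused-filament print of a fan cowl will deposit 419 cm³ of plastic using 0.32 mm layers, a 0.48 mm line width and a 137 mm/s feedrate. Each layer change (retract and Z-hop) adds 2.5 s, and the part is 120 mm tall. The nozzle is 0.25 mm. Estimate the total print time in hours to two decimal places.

Extrusion cross-section = 0.32 × 0.48, so 0.1536 mm².
Path length: 419000 mm³ / 0.1536 mm² → 2727864.6 mm.
Print-move time = 2727864.6 / 137 = 19911.4 s.
Layers = ⌈120/0.32⌉ = 375.
Non-print overhead: 375 × 2.5 → 937.5 s.
Altogether 19911.4 + 937.5 = 20848.9 s, i.e. 5.79 hours.

5.79 hours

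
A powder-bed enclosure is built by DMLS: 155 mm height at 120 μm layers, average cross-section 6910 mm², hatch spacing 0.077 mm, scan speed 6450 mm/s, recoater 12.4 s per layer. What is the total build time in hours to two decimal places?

Number of layers: 155 / 0.12 → 1292 (rounded up).
Per-layer scan distance = 6910 / 0.077 = 89740.3 mm.
Laser time per layer: 89740.3 / 6450 → 13.9132 s.
Layer cycle = 13.9132 + 12.4 = 26.3132 s.
1292 layers × 26.3132 s/layer = 33996.6544 s, i.e. 9.44 hours.

9.44 hours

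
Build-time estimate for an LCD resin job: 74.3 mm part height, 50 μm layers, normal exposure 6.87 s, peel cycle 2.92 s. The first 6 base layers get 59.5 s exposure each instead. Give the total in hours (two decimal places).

Layers = ⌈74.3/0.05⌉ = 1486.
Base layers: 6 × (59.5 + 2.92) → 374.52 s.
Regular layers = 1480 × (6.87 + 2.92) = 14489.2 s.
Sum: 374.52 + 14489.2 = 14863.72 s → 4.13 hours.

4.13 hours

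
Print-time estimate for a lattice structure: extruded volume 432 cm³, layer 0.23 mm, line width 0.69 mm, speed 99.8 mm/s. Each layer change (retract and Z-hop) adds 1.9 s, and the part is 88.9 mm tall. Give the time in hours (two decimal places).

7.78 hours

Extrusion cross-section = 0.23 × 0.69, so 0.1587 mm².
Path length: 432000 mm³ / 0.1587 mm² → 2722117.2 mm.
Extrusion time = 2722117.2 / 99.8 = 27275.7 s.
Layer count = ceil(88.9 / 0.23) = 387.
Z-hop total = 387 × 1.9 = 735.3 s.
Altogether 27275.7 + 735.3 = 28011 s, i.e. 7.78 hours.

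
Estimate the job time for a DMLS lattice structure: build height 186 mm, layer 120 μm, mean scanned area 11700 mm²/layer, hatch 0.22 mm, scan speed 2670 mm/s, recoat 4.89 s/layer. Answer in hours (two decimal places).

10.68 hours

Number of layers: 186 / 0.12 → 1550 (rounded up).
Hatch length per layer = 11700 / 0.22, so 53181.8 mm.
Per-layer scan time = 53181.8 / 2670 = 19.9183 s.
Per-layer time: 19.9183 + 4.89 → 24.8083 s.
1550 layers × 24.8083 s/layer = 38452.865 s, i.e. 10.68 hours.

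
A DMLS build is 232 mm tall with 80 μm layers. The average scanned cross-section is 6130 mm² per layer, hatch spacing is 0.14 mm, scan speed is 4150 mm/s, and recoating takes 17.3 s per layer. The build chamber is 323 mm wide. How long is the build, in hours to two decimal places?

22.44 hours

Layers = ⌈232/0.08⌉ = 2900.
Per-layer scan distance: 6130 / 0.14 → 43785.7 mm.
Per-layer scan time: 43785.7 / 4150 → 10.5508 s.
Per-layer time = 10.5508 + 17.3 = 27.8508 s.
Build time = 2900 × 27.8508 = 80767.32 s = 22.44 hours.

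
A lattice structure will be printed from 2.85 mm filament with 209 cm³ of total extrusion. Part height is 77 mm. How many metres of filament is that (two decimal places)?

Filament cross-section = π × (2.85/2)² = 6.3794 mm².
L = 209000 mm³ / 6.3794 mm² = 32761.7 mm, i.e. 32.76 m.

32.76 m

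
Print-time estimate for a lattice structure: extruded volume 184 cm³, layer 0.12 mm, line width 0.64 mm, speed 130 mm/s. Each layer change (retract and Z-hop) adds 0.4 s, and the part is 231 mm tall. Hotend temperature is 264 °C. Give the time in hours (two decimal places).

Line area = 0.12 × 0.64 = 0.0768 mm².
Path length: 184000 mm³ / 0.0768 mm² → 2395833.3 mm.
Print-move time = 2395833.3 / 130, so 18429.5 s.
Layer count = ceil(231 / 0.12) = 1925.
Non-print overhead: 1925 × 0.4 → 770 s.
Altogether 18429.5 + 770 = 19199.5 s, i.e. 5.33 hours.

5.33 hours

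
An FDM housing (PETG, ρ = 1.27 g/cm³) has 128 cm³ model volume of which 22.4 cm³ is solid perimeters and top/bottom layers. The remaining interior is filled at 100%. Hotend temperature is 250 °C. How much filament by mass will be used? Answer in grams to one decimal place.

162.6 g

Volume inside the shell: 128 − 22.4 → 105.6 cm³.
Infill volume: 1.00 × 105.6 → 105.6 cm³.
Total printed volume = 22.4 + 105.6, so 128 cm³.
Mass: 128 × 1.27 → 162.56 g.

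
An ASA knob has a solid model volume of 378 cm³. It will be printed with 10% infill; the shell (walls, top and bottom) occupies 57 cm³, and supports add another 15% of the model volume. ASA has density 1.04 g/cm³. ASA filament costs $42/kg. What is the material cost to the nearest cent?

$6.37

Infill region = 378 − 57, so 321 cm³.
Infill deposited: 0.10 × 321 → 32.1 cm³.
Support = 0.15 × 378, so 56.7 cm³.
Total extruded = 57 + 32.1 + 56.7 = 145.8 cm³.
Mass: 145.8 × 1.04 → 151.632 g.
At $42/kg: 151.632/1000 × 42 = $6.37.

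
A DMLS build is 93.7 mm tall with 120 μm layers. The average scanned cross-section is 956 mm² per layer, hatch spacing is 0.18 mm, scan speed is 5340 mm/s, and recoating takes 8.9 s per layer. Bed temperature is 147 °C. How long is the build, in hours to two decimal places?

Layer count = ceil(93.7 / 0.12) = 781.
Per-layer scan distance: 956 / 0.18 → 5311.1 mm.
Laser time per layer: 5311.1 / 5340 → 0.9946 s.
Layer cycle = 0.9946 + 8.9, so 9.8946 s.
Total: 781 × 9.8946 s = 7727.6826 s → 2.15 hours.

2.15 hours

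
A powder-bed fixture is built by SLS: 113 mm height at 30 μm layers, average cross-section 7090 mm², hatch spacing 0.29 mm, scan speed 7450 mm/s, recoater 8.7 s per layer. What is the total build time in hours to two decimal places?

Layers = ⌈113/0.03⌉ = 3767.
Per-layer scan distance = 7090 / 0.29, so 24448.3 mm.
Per-layer scan time = 24448.3 / 7450, so 3.2817 s.
Time per layer = 3.2817 + 8.7, so 11.9817 s.
Total: 3767 × 11.9817 s = 45135.0639 s → 12.54 hours.

12.54 hours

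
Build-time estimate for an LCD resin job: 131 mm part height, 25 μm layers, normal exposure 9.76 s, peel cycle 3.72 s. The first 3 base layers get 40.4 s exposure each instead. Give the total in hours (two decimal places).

19.65 hours

Layer count = ceil(131 / 0.025) = 5240.
Burn-in layers = 3 × (40.4 + 3.72), so 132.36 s.
Remaining layers: 5237 × (9.76 + 3.72) → 70594.76 s.
Sum: 132.36 + 70594.76 = 70727.12 s → 19.65 hours.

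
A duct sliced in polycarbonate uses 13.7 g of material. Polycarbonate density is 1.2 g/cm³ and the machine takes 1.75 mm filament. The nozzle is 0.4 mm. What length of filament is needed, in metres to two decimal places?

Extruded volume: 13.7/1.2 = 11.4167 cm³ (11416.7 mm³).
A = π r² = π × 0.875² = 2.4053 mm².
Length = 11416.7 / 2.4053 = 4746.48 mm = 4.75 m.

4.75 m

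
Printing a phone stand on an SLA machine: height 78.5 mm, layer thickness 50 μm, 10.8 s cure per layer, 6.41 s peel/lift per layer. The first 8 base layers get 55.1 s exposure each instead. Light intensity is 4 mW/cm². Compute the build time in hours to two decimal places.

Number of layers: 78.5 / 0.05 → 1570 (rounded up).
Burn-in layers = 8 × (55.1 + 6.41) = 492.08 s.
Normal layers = 1562 × (10.8 + 6.41) = 26882.02 s.
Sum: 492.08 + 26882.02 = 27374.1 s → 7.60 hours.

7.60 hours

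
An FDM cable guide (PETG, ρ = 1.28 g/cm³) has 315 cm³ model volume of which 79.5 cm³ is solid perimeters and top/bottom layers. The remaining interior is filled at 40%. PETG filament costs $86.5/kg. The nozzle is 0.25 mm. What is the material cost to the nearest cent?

$19.23

Interior volume = 315 − 79.5 = 235.5 cm³.
Infill deposited: 0.40 × 235.5 → 94.2 cm³.
Total printed volume = 79.5 + 94.2 = 173.7 cm³.
Mass = 173.7 × 1.28, so 222.336 g.
Cost = 222.336 g / 1000 × $86.5/kg = $19.23.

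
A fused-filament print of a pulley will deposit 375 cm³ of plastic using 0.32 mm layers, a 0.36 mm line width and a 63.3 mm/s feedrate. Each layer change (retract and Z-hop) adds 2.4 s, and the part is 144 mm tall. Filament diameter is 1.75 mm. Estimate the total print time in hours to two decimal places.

14.58 hours

Bead cross-section = 0.32 × 0.36, so 0.1152 mm².
Toolpath length = 375 cm³ / 0.1152 mm² = 375000 / 0.1152 = 3255208.3 mm.
Time extruding = 3255208.3 / 63.3 = 51425.1 s.
Number of layers: 144 / 0.32 → 450 (rounded up).
Layer-change overhead = 450 × 2.4 = 1080 s.
Total = 51425.1 + 1080 = 52505.1 s = 14.58 hours.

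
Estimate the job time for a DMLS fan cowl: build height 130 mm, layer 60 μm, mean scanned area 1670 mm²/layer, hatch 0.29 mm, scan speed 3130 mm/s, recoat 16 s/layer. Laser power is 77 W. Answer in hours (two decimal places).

10.74 hours

Layer count = ceil(130 / 0.06) = 2167.
Hatch length per layer = 1670 / 0.29 = 5758.6 mm.
Scan time per layer = 5758.6 / 3130, so 1.8398 s.
Time per layer = 1.8398 + 16, so 17.8398 s.
Total: 2167 × 17.8398 s = 38658.8466 s → 10.74 hours.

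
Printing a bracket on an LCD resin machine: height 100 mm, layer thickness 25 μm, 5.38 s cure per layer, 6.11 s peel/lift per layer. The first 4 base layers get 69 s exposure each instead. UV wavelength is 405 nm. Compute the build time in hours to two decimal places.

Layers = ⌈100/0.025⌉ = 4000.
Base layers = 4 × (69 + 6.11), so 300.44 s.
Normal layers: 3996 × (5.38 + 6.11) → 45914.04 s.
Total = 300.44 + 45914.04 = 46214.48 s = 12.84 hours.

12.84 hours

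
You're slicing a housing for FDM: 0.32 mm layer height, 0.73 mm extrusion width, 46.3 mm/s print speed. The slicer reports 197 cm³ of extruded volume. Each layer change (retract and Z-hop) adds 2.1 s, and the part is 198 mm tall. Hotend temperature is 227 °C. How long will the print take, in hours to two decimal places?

Extrusion cross-section: 0.32 × 0.73 → 0.2336 mm².
Toolpath length = 197 cm³ / 0.2336 mm² = 197000 / 0.2336 = 843321.9 mm.
Time extruding: 843321.9 / 46.3 → 18214.3 s.
Layer count = ceil(198 / 0.32) = 619.
Layer-change overhead: 619 × 2.1 → 1299.9 s.
Total = 18214.3 + 1299.9 = 19514.2 s = 5.42 hours.

5.42 hours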